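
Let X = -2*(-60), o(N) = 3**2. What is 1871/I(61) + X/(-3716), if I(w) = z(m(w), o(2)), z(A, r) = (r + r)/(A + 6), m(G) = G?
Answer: 116456113/16722 ≈ 6964.2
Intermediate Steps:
o(N) = 9
X = 120
z(A, r) = 2*r/(6 + A) (z(A, r) = (2*r)/(6 + A) = 2*r/(6 + A))
I(w) = 18/(6 + w) (I(w) = 2*9/(6 + w) = 18/(6 + w))
1871/I(61) + X/(-3716) = 1871/((18/(6 + 61))) + 120/(-3716) = 1871/((18/67)) + 120*(-1/3716) = 1871/((18*(1/67))) - 30/929 = 1871/(18/67) - 30/929 = 1871*(67/18) - 30/929 = 125357/18 - 30/929 = 116456113/16722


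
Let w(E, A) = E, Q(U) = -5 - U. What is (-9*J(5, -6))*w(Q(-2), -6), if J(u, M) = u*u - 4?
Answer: 567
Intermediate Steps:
J(u, M) = -4 + u² (J(u, M) = u² - 4 = -4 + u²)
(-9*J(5, -6))*w(Q(-2), -6) = (-9*(-4 + 5²))*(-5 - 1*(-2)) = (-9*(-4 + 25))*(-5 + 2) = -9*21*(-3) = -189*(-3) = 567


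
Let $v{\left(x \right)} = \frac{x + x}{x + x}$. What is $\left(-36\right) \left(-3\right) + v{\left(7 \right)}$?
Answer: $109$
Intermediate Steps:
$v{\left(x \right)} = 1$ ($v{\left(x \right)} = \frac{2 x}{2 x} = 2 x \frac{1}{2 x} = 1$)
$\left(-36\right) \left(-3\right) + v{\left(7 \right)} = \left(-36\right) \left(-3\right) + 1 = 108 + 1 = 109$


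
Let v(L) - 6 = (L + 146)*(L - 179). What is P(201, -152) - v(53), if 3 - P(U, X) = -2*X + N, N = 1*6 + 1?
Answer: 24760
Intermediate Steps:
v(L) = 6 + (-179 + L)*(146 + L) (v(L) = 6 + (L + 146)*(L - 179) = 6 + (146 + L)*(-179 + L) = 6 + (-179 + L)*(146 + L))
N = 7 (N = 6 + 1 = 7)
P(U, X) = -4 + 2*X (P(U, X) = 3 - (-2*X + 7) = 3 - (7 - 2*X) = 3 + (-7 + 2*X) = -4 + 2*X)
P(201, -152) - v(53) = (-4 + 2*(-152)) - (-26128 + 53**2 - 33*53) = (-4 - 304) - (-26128 + 2809 - 1749) = -308 - 1*(-25068) = -308 + 25068 = 24760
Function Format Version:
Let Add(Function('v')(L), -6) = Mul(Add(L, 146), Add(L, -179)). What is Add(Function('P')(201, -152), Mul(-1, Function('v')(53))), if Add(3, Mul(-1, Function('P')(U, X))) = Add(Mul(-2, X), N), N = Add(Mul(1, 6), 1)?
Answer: 24760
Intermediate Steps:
Function('v')(L) = Add(6, Mul(Add(-179, L), Add(146, L))) (Function('v')(L) = Add(6, Mul(Add(L, 146), Add(L, -179))) = Add(6, Mul(Add(146, L), Add(-179, L))) = Add(6, Mul(Add(-179, L), Add(146, L))))
N = 7 (N = Add(6, 1) = 7)
Function('P')(U, X) = Add(-4, Mul(2, X)) (Function('P')(U, X) = Add(3, Mul(-1, Add(Mul(-2, X), 7))) = Add(3, Mul(-1, Add(7, Mul(-2, X)))) = Add(3, Add(-7, Mul(2, X))) = Add(-4, Mul(2, X)))
Add(Function('P')(201, -152), Mul(-1, Function('v')(53))) = Add(Add(-4, Mul(2, -152)), Mul(-1, Add(-26128, Pow(53, 2), Mul(-33, 53)))) = Add(Add(-4, -304), Mul(-1, Add(-26128, 2809, -1749))) = Add(-308, Mul(-1, -25068)) = Add(-308, 25068) = 24760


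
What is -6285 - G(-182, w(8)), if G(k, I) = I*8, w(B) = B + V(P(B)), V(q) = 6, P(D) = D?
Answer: -6397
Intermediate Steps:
w(B) = 6 + B (w(B) = B + 6 = 6 + B)
G(k, I) = 8*I
-6285 - G(-182, w(8)) = -6285 - 8*(6 + 8) = -6285 - 8*14 = -6285 - 1*112 = -6285 - 112 = -6397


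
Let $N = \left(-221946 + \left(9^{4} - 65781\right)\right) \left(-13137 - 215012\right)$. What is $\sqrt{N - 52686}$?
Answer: $2 \sqrt{16036922262} \approx 2.5327 \cdot 10^{5}$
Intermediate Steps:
$N = 64147741734$ ($N = \left(-221946 + \left(6561 - 65781\right)\right) \left(-228149\right) = \left(-221946 - 59220\right) \left(-228149\right) = \left(-281166\right) \left(-228149\right) = 64147741734$)
$\sqrt{N - 52686} = \sqrt{64147741734 - 52686} = \sqrt{64147689048} = 2 \sqrt{16036922262}$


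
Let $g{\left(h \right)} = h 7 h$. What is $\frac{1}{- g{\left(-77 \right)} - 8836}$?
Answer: $- \frac{1}{50339} \approx -1.9865 \cdot 10^{-5}$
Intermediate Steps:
$g{\left(h \right)} = 7 h^{2}$ ($g{\left(h \right)} = 7 h h = 7 h^{2}$)
$\frac{1}{- g{\left(-77 \right)} - 8836} = \frac{1}{- 7 \left(-77\right)^{2} - 8836} = \frac{1}{- 7 \cdot 5929 - 8836} = \frac{1}{\left(-1\right) 41503 - 8836} = \frac{1}{-41503 - 8836} = \frac{1}{-50339} = - \frac{1}{50339}$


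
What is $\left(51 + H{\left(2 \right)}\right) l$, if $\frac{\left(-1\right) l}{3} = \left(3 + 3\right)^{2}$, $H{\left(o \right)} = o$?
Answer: $-5724$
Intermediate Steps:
$l = -108$ ($l = - 3 \left(3 + 3\right)^{2} = - 3 \cdot 6^{2} = \left(-3\right) 36 = -108$)
$\left(51 + H{\left(2 \right)}\right) l = \left(51 + 2\right) \left(-108\right) = 53 \left(-108\right) = -5724$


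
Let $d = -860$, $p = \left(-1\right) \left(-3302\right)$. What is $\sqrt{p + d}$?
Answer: $\sqrt{2442} \approx 49.417$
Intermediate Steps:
$p = 3302$
$\sqrt{p + d} = \sqrt{3302 - 860} = \sqrt{2442}$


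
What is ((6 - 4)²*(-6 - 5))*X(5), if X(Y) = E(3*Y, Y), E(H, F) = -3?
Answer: 132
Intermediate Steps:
X(Y) = -3
((6 - 4)²*(-6 - 5))*X(5) = ((6 - 4)²*(-6 - 5))*(-3) = (2²*(-11))*(-3) = (4*(-11))*(-3) = -44*(-3) = 132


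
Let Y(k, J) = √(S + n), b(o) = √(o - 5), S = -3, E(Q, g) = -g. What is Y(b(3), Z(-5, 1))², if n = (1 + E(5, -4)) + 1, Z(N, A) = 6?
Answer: 3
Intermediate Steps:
n = 6 (n = (1 - 1*(-4)) + 1 = (1 + 4) + 1 = 5 + 1 = 6)
b(o) = √(-5 + o)
Y(k, J) = √3 (Y(k, J) = √(-3 + 6) = √3)
Y(b(3), Z(-5, 1))² = (√3)² = 3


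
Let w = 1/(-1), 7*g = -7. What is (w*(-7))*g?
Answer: -7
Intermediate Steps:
g = -1 (g = (⅐)*(-7) = -1)
w = -1
(w*(-7))*g = -1*(-7)*(-1) = 7*(-1) = -7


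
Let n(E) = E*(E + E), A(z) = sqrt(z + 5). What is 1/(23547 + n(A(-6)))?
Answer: 1/23545 ≈ 4.2472e-5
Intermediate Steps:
A(z) = sqrt(5 + z)
n(E) = 2*E**2 (n(E) = E*(2*E) = 2*E**2)
1/(23547 + n(A(-6))) = 1/(23547 + 2*(sqrt(5 - 6))**2) = 1/(23547 + 2*(sqrt(-1))**2) = 1/(23547 + 2*I**2) = 1/(23547 + 2*(-1)) = 1/(23547 - 2) = 1/23545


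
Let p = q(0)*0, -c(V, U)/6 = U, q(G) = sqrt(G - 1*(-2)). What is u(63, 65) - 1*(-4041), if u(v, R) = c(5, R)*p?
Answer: 4041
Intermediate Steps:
q(G) = sqrt(2 + G) (q(G) = sqrt(G + 2) = sqrt(2 + G))
c(V, U) = -6*U
p = 0 (p = sqrt(2 + 0)*0 = sqrt(2)*0 = 0)
u(v, R) = 0 (u(v, R) = -6*R*0 = 0)
u(63, 65) - 1*(-4041) = 0 - 1*(-4041) = 0 + 4041 = 4041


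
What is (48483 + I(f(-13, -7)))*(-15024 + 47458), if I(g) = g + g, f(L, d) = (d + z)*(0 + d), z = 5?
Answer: 1573405774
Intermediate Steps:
f(L, d) = d*(5 + d) (f(L, d) = (d + 5)*(0 + d) = (5 + d)*d = d*(5 + d))
I(g) = 2*g
(48483 + I(f(-13, -7)))*(-15024 + 47458) = (48483 + 2*(-7*(5 - 7)))*(-15024 + 47458) = (48483 + 2*(-7*(-2)))*32434 = (48483 + 2*14)*32434 = (48483 + 28)*32434 = 48511*32434 = 1573405774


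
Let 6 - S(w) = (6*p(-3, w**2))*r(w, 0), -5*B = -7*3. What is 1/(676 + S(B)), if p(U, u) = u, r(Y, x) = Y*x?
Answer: 1/682 ≈ 0.0014663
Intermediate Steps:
B = 21/5 (B = -(-7)*3/5 = -1/5*(-21) = 21/5 ≈ 4.2000)
S(w) = 6 (S(w) = 6 - 6*w**2*w*0 = 6 - 6*w**2*0 = 6 - 1*0 = 6 + 0 = 6)
1/(676 + S(B)) = 1/(676 + 6) = 1/682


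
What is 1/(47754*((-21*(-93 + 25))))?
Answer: 1/68192712 ≈ 1.4664e-8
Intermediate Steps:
1/(47754*((-21*(-93 + 25)))) = 1/(47754*((-21*(-68)))) = (1/47754)/1428 = (1/47754)*(1/1428) = 1/68192712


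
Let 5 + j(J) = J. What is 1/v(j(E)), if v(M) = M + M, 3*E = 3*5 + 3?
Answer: 1/2 ≈ 0.50000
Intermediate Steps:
E = 6 (E = (3*5 + 3)/3 = (15 + 3)/3 = (1/3)*18 = 6)
j(J) = -5 + J
v(M) = 2*M
1/v(j(E)) = 1/(2*(-5 + 6)) = 1/(2*1) = 1/2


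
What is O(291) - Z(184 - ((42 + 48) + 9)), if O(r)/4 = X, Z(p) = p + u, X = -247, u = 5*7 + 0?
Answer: -1108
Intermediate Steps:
u = 35 (u = 35 + 0 = 35)
Z(p) = 35 + p (Z(p) = p + 35 = 35 + p)
O(r) = -988 (O(r) = 4*(-247) = -988)
O(291) - Z(184 - ((42 + 48) + 9)) = -988 - (35 + (184 - ((42 + 48) + 9))) = -988 - (35 + (184 - (90 + 9))) = -988 - (35 + (184 - 1*99)) = -988 - (35 + (184 - 99)) = -988 - (35 + 85) = -988 - 1*120 = -988 - 120 = -1108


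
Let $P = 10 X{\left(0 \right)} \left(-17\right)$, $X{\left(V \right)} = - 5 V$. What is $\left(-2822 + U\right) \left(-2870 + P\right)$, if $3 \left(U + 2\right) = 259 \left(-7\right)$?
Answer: $\frac{29517950}{3} \approx 9.8393 \cdot 10^{6}$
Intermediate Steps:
$U = - \frac{1819}{3}$ ($U = -2 + \frac{259 \left(-7\right)}{3} = -2 + \frac{1}{3} \left(-1813\right) = -2 - \frac{1813}{3} = - \frac{1819}{3} \approx -606.33$)
$P = 0$ ($P = 10 \left(\left(-5\right) 0\right) \left(-17\right) = 10 \cdot 0 \left(-17\right) = 0 \left(-17\right) = 0$)
$\left(-2822 + U\right) \left(-2870 + P\right) = \left(-2822 - \frac{1819}{3}\right) \left(-2870 + 0\right) = \left(- \frac{10285}{3}\right) \left(-2870\right) = \frac{29517950}{3}$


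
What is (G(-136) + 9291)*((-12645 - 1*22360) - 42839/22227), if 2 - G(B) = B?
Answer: -2445565075282/7409 ≈ -3.3008e+8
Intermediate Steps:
G(B) = 2 - B
(G(-136) + 9291)*((-12645 - 1*22360) - 42839/22227) = ((2 - 1*(-136)) + 9291)*((-12645 - 1*22360) - 42839/22227) = ((2 + 136) + 9291)*((-12645 - 22360) - 42839*1/22227) = (138 + 9291)*(-35005 - 42839/22227) = 9429*(-778098974/22227) = -2445565075282/7409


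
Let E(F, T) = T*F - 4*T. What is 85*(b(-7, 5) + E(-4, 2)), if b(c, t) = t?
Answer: -935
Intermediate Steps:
E(F, T) = -4*T + F*T (E(F, T) = F*T - 4*T = -4*T + F*T)
85*(b(-7, 5) + E(-4, 2)) = 85*(5 + 2*(-4 - 4)) = 85*(5 + 2*(-8)) = 85*(5 - 16) = 85*(-11) = -935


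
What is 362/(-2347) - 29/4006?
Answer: -1518235/9402082 ≈ -0.16148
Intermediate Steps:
362/(-2347) - 29/4006 = 362*(-1/2347) - 29*1/4006 = -362/2347 - 29/4006 = -1518235/9402082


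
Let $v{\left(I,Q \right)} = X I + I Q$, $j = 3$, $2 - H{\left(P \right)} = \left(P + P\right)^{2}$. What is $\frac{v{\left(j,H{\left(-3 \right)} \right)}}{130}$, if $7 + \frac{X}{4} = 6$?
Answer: $- \frac{57}{65} \approx -0.87692$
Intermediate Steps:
$X = -4$ ($X = -28 + 4 \cdot 6 = -28 + 24 = -4$)
$H{\left(P \right)} = 2 - 4 P^{2}$ ($H{\left(P \right)} = 2 - \left(P + P\right)^{2} = 2 - \left(2 P\right)^{2} = 2 - 4 P^{2}$)
$v{\left(I,Q \right)} = - 4 I + I Q$
$\frac{v{\left(j,H{\left(-3 \right)} \right)}}{130} = \frac{3 \left(-4 + \left(2 - 4 \left(-3\right)^{2}\right)\right)}{130} = 3 \left(-4 + \left(2 - 36\right)\right) \frac{1}{130} = 3 \left(-4 - 34\right) \frac{1}{130} = 3 \left(-38\right) \frac{1}{130} = \left(-114\right) \frac{1}{130} = - \frac{57}{65}$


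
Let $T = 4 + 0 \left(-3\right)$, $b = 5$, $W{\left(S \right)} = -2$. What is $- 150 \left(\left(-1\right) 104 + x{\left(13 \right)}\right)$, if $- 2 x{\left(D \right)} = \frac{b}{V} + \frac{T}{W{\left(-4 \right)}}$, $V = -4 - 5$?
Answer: $\frac{46225}{3} \approx 15408.0$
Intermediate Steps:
$T = 4$ ($T = 4 + 0 = 4$)
$V = -9$ ($V = -4 - 5 = -9$)
$x{\left(D \right)} = \frac{23}{18}$ ($x{\left(D \right)} = - \frac{\frac{5}{-9} + \frac{4}{-2}}{2} = - \frac{5 \left(- \frac{1}{9}\right) + 4 \left(- \frac{1}{2}\right)}{2} = - \frac{- \frac{5}{9} - 2}{2} = \left(- \frac{1}{2}\right) \left(- \frac{23}{9}\right) = \frac{23}{18}$)
$- 150 \left(\left(-1\right) 104 + x{\left(13 \right)}\right) = - 150 \left(\left(-1\right) 104 + \frac{23}{18}\right) = - 150 \left(-104 + \frac{23}{18}\right) = \left(-150\right) \left(- \frac{1849}{18}\right) = \frac{46225}{3}$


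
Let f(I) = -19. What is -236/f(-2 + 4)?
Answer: 236/19 ≈ 12.421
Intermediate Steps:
-236/f(-2 + 4) = -236/(-19) = -236*(-1/19) = 236/19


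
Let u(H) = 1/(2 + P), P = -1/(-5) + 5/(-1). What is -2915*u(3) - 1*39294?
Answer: -535541/14 ≈ -38253.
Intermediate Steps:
P = -24/5 (P = -1*(-1/5) + 5*(-1) = 1/5 - 5 = -24/5 ≈ -4.8000)
u(H) = -5/14 (u(H) = 1/(2 - 24/5) = 1/(-14/5) = -5/14)
-2915*u(3) - 1*39294 = -2915*(-5/14) - 1*39294 = 14575/14 - 39294 = -535541/14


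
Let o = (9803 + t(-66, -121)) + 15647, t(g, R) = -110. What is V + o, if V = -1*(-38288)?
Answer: 63628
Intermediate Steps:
V = 38288
o = 25340 (o = (9803 - 110) + 15647 = 9693 + 15647 = 25340)
V + o = 38288 + 25340 = 63628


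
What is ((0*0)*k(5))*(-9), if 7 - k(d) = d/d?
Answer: 0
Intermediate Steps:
k(d) = 6 (k(d) = 7 - d/d = 7 - 1*1 = 7 - 1 = 6)
((0*0)*k(5))*(-9) = ((0*0)*6)*(-9) = (0*6)*(-9) = 0*(-9) = 0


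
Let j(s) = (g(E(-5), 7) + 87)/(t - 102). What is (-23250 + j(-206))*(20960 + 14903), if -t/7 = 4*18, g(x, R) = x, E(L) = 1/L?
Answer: -1263237128521/1515 ≈ -8.3382e+8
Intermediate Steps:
E(L) = 1/L
t = -504 (t = -28*18 = -7*72 = -504)
j(s) = -217/1515 (j(s) = (1/(-5) + 87)/(-504 - 102) = (-⅕ + 87)/(-606) = (434/5)*(-1/606) = -217/1515)
(-23250 + j(-206))*(20960 + 14903) = (-23250 - 217/1515)*(20960 + 14903) = -35223967/1515*35863 = -1263237128521/1515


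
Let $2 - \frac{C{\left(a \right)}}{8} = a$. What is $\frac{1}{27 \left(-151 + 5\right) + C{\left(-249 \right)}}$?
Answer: $- \frac{1}{1934} \approx -0.00051706$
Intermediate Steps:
$C{\left(a \right)} = 16 - 8 a$
$\frac{1}{27 \left(-151 + 5\right) + C{\left(-249 \right)}} = \frac{1}{27 \left(-151 + 5\right) + \left(16 - -1992\right)} = \frac{1}{27 \left(-146\right) + \left(16 + 1992\right)} = \frac{1}{-3942 + 2008} = \frac{1}{-1934} = - \frac{1}{1934}$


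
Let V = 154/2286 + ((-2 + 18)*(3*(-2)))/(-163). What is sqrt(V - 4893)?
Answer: I*sqrt(18868706008258)/62103 ≈ 69.945*I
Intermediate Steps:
V = 122279/186309 (V = 154*(1/2286) + (16*(-6))*(-1/163) = 77/1143 - 96*(-1/163) = 77/1143 + 96/163 = 122279/186309 ≈ 0.65632)
sqrt(V - 4893) = sqrt(122279/186309 - 4893) = sqrt(-911487658/186309) = I*sqrt(18868706008258)/62103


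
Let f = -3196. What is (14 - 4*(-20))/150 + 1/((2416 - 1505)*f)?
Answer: 136843057/218366700 ≈ 0.62667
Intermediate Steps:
(14 - 4*(-20))/150 + 1/((2416 - 1505)*f) = (14 - 4*(-20))/150 + 1/((2416 - 1505)*(-3196)) = (14 + 80)*(1/150) - 1/3196/911 = 94*(1/150) + (1/911)*(-1/3196) = 47/75 - 1/2911556 = 136843057/218366700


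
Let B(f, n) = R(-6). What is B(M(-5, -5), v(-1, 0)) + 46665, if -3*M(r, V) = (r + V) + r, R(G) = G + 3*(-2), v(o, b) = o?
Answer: 46653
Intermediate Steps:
R(G) = -6 + G (R(G) = G - 6 = -6 + G)
M(r, V) = -2*r/3 - V/3 (M(r, V) = -((r + V) + r)/3 = -((V + r) + r)/3 = -(V + 2*r)/3 = -2*r/3 - V/3)
B(f, n) = -12 (B(f, n) = -6 - 6 = -12)
B(M(-5, -5), v(-1, 0)) + 46665 = -12 + 46665 = 46653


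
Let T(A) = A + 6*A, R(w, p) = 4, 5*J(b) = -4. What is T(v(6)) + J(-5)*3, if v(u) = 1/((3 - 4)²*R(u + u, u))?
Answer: -13/20 ≈ -0.65000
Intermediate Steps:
J(b) = -⅘ (J(b) = (⅕)*(-4) = -⅘)
v(u) = ¼ (v(u) = 1/((3 - 4)²*4) = 1/((-1)²*4) = 1/(1*4) = 1/4 = ¼)
T(A) = 7*A
T(v(6)) + J(-5)*3 = 7*(¼) - ⅘*3 = 7/4 - 12/5 = -13/20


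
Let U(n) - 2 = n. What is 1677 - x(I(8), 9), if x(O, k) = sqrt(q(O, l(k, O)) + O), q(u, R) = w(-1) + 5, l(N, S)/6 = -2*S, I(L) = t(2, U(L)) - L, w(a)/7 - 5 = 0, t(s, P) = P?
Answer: 1677 - sqrt(42) ≈ 1670.5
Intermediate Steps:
U(n) = 2 + n
w(a) = 35 (w(a) = 35 + 7*0 = 35 + 0 = 35)
I(L) = 2 (I(L) = (2 + L) - L = 2)
l(N, S) = -12*S (l(N, S) = 6*(-2*S) = -12*S)
q(u, R) = 40 (q(u, R) = 35 + 5 = 40)
x(O, k) = sqrt(40 + O)
1677 - x(I(8), 9) = 1677 - sqrt(40 + 2) = 1677 - sqrt(42)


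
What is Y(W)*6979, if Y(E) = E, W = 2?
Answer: 13958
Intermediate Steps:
Y(W)*6979 = 2*6979 = 13958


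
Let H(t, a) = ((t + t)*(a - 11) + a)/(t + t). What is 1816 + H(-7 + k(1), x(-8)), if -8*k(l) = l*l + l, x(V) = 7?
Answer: 52534/29 ≈ 1811.5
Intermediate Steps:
k(l) = -l/8 - l**2/8 (k(l) = -(l*l + l)/8 = -(l**2 + l)/8 = -(l + l**2)/8 = -l/8 - l**2/8)
H(t, a) = (a + 2*t*(-11 + a))/(2*t) (H(t, a) = ((2*t)*(-11 + a) + a)/((2*t)) = (2*t*(-11 + a) + a)*(1/(2*t)) = (a + 2*t*(-11 + a))*(1/(2*t)) = (a + 2*t*(-11 + a))/(2*t))
1816 + H(-7 + k(1), x(-8)) = 1816 + (-11 + 7 + (1/2)*7/(-7 - 1/8*1*(1 + 1))) = 1816 + (-11 + 7 + (1/2)*7/(-7 - 1/8*1*2)) = 1816 + (-11 + 7 + (1/2)*7/(-7 - 1/4)) = 1816 + (-11 + 7 + (1/2)*7/(-29/4)) = 1816 + (-11 + 7 + (1/2)*7*(-4/29)) = 1816 + (-11 + 7 - 14/29) = 1816 - 130/29 = 52534/29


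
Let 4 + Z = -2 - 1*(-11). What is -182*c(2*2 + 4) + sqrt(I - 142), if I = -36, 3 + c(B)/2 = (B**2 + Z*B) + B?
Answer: -39676 + I*sqrt(178) ≈ -39676.0 + 13.342*I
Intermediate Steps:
Z = 5 (Z = -4 + (-2 - 1*(-11)) = -4 + (-2 + 11) = -4 + 9 = 5)
c(B) = -6 + 2*B**2 + 12*B (c(B) = -6 + 2*((B**2 + 5*B) + B) = -6 + 2*(B**2 + 6*B) = -6 + (2*B**2 + 12*B) = -6 + 2*B**2 + 12*B)
-182*c(2*2 + 4) + sqrt(I - 142) = -182*(-6 + 2*(2*2 + 4)**2 + 12*(2*2 + 4)) + sqrt(-36 - 142) = -182*(-6 + 2*(4 + 4)**2 + 12*(4 + 4)) + sqrt(-178) = -182*(-6 + 2*8**2 + 12*8) + I*sqrt(178) = -182*(-6 + 2*64 + 96) + I*sqrt(178) = -182*(-6 + 128 + 96) + I*sqrt(178) = -182*218 + I*sqrt(178) = -39676 + I*sqrt(178)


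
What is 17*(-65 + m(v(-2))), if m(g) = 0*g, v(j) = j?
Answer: -1105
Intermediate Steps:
m(g) = 0
17*(-65 + m(v(-2))) = 17*(-65 + 0) = 17*(-65) = -1105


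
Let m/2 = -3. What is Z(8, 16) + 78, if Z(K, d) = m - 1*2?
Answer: 70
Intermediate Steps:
m = -6 (m = 2*(-3) = -6)
Z(K, d) = -8 (Z(K, d) = -6 - 1*2 = -6 - 2 = -8)
Z(8, 16) + 78 = -8 + 78 = 70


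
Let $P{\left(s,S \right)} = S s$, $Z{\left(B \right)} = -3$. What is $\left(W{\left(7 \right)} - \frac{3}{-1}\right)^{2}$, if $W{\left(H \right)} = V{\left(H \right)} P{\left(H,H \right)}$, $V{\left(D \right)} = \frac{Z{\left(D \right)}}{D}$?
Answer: $324$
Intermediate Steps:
$V{\left(D \right)} = - \frac{3}{D}$
$W{\left(H \right)} = - 3 H$ ($W{\left(H \right)} = - \frac{3}{H} H H = - \frac{3}{H} H^{2} = - 3 H$)
$\left(W{\left(7 \right)} - \frac{3}{-1}\right)^{2} = \left(\left(-3\right) 7 - \frac{3}{-1}\right)^{2} = \left(-21 - -3\right)^{2} = \left(-21 + 3\right)^{2} = \left(-18\right)^{2} = 324$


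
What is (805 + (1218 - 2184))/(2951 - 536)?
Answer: -1/15 ≈ -0.066667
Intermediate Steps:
(805 + (1218 - 2184))/(2951 - 536) = (805 - 966)/2415 = -161*1/2415 = -1/15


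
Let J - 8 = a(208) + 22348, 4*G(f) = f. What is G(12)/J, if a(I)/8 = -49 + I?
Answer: 1/7876 ≈ 0.00012697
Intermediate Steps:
a(I) = -392 + 8*I (a(I) = 8*(-49 + I) = -392 + 8*I)
G(f) = f/4
J = 23628 (J = 8 + ((-392 + 8*208) + 22348) = 8 + ((-392 + 1664) + 22348) = 8 + (1272 + 22348) = 8 + 23620 = 23628)
G(12)/J = ((1/4)*12)/23628 = 3*(1/23628) = 1/7876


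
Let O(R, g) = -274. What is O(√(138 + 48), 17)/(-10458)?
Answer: 137/5229 ≈ 0.026200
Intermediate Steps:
O(√(138 + 48), 17)/(-10458) = -274/(-10458) = -274*(-1/10458) = 137/5229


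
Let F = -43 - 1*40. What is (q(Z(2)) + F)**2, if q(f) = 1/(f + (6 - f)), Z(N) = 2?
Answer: 247009/36 ≈ 6861.4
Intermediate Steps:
F = -83 (F = -43 - 40 = -83)
q(f) = 1/6
(q(Z(2)) + F)**2 = (1/6 - 83)**2 = (-497/6)**2 = 247009/36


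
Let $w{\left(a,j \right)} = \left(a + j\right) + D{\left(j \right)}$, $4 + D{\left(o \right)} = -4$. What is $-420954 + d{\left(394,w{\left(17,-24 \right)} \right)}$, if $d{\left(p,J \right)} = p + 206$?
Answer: $-420354$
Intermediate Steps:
$D{\left(o \right)} = -8$ ($D{\left(o \right)} = -4 - 4 = -8$)
$w{\left(a,j \right)} = -8 + a + j$ ($w{\left(a,j \right)} = \left(a + j\right) - 8 = -8 + a + j$)
$d{\left(p,J \right)} = 206 + p$
$-420954 + d{\left(394,w{\left(17,-24 \right)} \right)} = -420954 + \left(206 + 394\right) = -420954 + 600 = -420354$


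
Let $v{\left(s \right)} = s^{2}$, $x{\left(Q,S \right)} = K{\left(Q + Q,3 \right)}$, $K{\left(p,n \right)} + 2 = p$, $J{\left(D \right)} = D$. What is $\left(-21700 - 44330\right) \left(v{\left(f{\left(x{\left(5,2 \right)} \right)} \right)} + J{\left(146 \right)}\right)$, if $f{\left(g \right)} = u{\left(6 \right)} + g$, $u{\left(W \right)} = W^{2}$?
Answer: $-137474460$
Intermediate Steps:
$K{\left(p,n \right)} = -2 + p$
$x{\left(Q,S \right)} = -2 + 2 Q$ ($x{\left(Q,S \right)} = -2 + \left(Q + Q\right) = -2 + 2 Q$)
$f{\left(g \right)} = 36 + g$ ($f{\left(g \right)} = 6^{2} + g = 36 + g$)
$\left(-21700 - 44330\right) \left(v{\left(f{\left(x{\left(5,2 \right)} \right)} \right)} + J{\left(146 \right)}\right) = \left(-21700 - 44330\right) \left(\left(36 + \left(-2 + 2 \cdot 5\right)\right)^{2} + 146\right) = - 66030 \left(\left(36 + \left(-2 + 10\right)\right)^{2} + 146\right) = - 66030 \left(\left(36 + 8\right)^{2} + 146\right) = - 66030 \left(44^{2} + 146\right) = - 66030 \left(1936 + 146\right) = \left(-66030\right) 2082 = -137474460$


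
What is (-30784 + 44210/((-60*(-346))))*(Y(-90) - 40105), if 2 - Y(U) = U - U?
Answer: 2562708545789/2076 ≈ 1.2344e+9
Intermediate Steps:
Y(U) = 2 (Y(U) = 2 - (U - U) = 2 - 1*0 = 2 + 0 = 2)
(-30784 + 44210/((-60*(-346))))*(Y(-90) - 40105) = (-30784 + 44210/((-60*(-346))))*(2 - 40105) = (-30784 + 44210/20760)*(-40103) = (-30784 + 44210*(1/20760))*(-40103) = (-30784 + 4421/2076)*(-40103) = -63903163/2076*(-40103) = 2562708545789/2076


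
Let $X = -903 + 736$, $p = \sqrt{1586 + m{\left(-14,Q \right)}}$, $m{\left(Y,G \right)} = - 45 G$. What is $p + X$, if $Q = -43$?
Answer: $-167 + \sqrt{3521} \approx -107.66$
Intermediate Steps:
$p = \sqrt{3521}$ ($p = \sqrt{1586 - -1935} = \sqrt{1586 + 1935} = \sqrt{3521} \approx 59.338$)
$X = -167$
$p + X = \sqrt{3521} - 167 = -167 + \sqrt{3521}$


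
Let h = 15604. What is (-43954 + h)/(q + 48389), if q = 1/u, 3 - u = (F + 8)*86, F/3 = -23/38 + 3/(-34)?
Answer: -2317088025/3954905392 ≈ -0.58588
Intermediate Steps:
F = -672/323 (F = 3*(-23/38 + 3/(-34)) = 3*(-23*1/38 + 3*(-1/34)) = 3*(-23/38 - 3/34) = 3*(-224/323) = -672/323 ≈ -2.0805)
u = -163463/323 (u = 3 - (-672/323 + 8)*86 = 3 - 1912*86/323 = 3 - 1*164432/323 = 3 - 164432/323 = -163463/323 ≈ -506.08)
q = -323/163463 (q = 1/(-163463/323) = -323/163463 ≈ -0.0019760)
(-43954 + h)/(q + 48389) = (-43954 + 15604)/(-323/163463 + 48389) = -28350/7909810784/163463 = -28350*163463/7909810784 = -2317088025/3954905392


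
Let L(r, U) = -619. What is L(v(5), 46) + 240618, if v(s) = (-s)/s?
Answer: 239999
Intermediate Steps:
v(s) = -1
L(v(5), 46) + 240618 = -619 + 240618 = 239999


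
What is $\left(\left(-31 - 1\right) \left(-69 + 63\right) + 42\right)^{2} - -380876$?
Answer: $435632$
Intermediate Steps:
$\left(\left(-31 - 1\right) \left(-69 + 63\right) + 42\right)^{2} - -380876 = \left(\left(-32\right) \left(-6\right) + 42\right)^{2} + 380876 = \left(192 + 42\right)^{2} + 380876 = 234^{2} + 380876 = 54756 + 380876 = 435632$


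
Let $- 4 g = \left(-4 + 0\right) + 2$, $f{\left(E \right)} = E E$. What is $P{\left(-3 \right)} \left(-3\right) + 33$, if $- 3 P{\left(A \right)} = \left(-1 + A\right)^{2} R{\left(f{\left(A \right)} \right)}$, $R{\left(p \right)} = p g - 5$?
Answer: $25$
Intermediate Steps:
$f{\left(E \right)} = E^{2}$
$g = \frac{1}{2}$ ($g = - \frac{\left(-4 + 0\right) + 2}{4} = - \frac{-4 + 2}{4} = \left(- \frac{1}{4}\right) \left(-2\right) = \frac{1}{2} \approx 0.5$)
$R{\left(p \right)} = -5 + \frac{p}{2}$ ($R{\left(p \right)} = p \frac{1}{2} - 5 = \frac{p}{2} - 5 = -5 + \frac{p}{2}$)
$P{\left(A \right)} = - \frac{\left(-1 + A\right)^{2} \left(-5 + \frac{A^{2}}{2}\right)}{3}$
$P{\left(-3 \right)} \left(-3\right) + 33 = \frac{\left(-1 - 3\right)^{2} \left(10 - \left(-3\right)^{2}\right)}{6} \left(-3\right) + 33 = \frac{\left(-4\right)^{2} \left(10 - 9\right)}{6} \left(-3\right) + 33 = \frac{1}{6} \cdot 16 \left(10 - 9\right) \left(-3\right) + 33 = \frac{1}{6} \cdot 16 \cdot 1 \left(-3\right) + 33 = \frac{8}{3} \left(-3\right) + 33 = -8 + 33 = 25$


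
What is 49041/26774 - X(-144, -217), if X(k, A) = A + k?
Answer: 9714455/26774 ≈ 362.83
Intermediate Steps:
49041/26774 - X(-144, -217) = 49041/26774 - (-217 - 144) = 49041*(1/26774) - 1*(-361) = 49041/26774 + 361 = 9714455/26774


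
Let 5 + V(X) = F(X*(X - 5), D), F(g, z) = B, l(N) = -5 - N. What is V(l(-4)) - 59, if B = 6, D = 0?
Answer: -58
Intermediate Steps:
F(g, z) = 6
V(X) = 1 (V(X) = -5 + 6 = 1)
V(l(-4)) - 59 = 1 - 59 = -58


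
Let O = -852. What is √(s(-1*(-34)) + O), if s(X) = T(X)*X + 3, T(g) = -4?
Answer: I*√985 ≈ 31.385*I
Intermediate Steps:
s(X) = 3 - 4*X (s(X) = -4*X + 3 = 3 - 4*X)
√(s(-1*(-34)) + O) = √((3 - (-4)*(-34)) - 852) = √((3 - 4*34) - 852) = √((3 - 136) - 852) = √(-133 - 852) = √(-985) = I*√985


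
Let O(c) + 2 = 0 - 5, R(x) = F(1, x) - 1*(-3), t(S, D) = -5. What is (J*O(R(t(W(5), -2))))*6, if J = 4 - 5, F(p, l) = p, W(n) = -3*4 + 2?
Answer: 42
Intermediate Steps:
W(n) = -10 (W(n) = -12 + 2 = -10)
J = -1
R(x) = 4 (R(x) = 1 - 1*(-3) = 1 + 3 = 4)
O(c) = -7 (O(c) = -2 + (0 - 5) = -2 - 5 = -7)
(J*O(R(t(W(5), -2))))*6 = -1*(-7)*6 = 7*6 = 42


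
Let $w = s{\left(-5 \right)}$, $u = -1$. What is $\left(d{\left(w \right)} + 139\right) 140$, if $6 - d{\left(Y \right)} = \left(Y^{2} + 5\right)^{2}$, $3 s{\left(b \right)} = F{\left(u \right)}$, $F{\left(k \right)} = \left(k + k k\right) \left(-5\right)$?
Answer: $16800$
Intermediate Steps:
$F{\left(k \right)} = - 5 k - 5 k^{2}$ ($F{\left(k \right)} = \left(k + k^{2}\right) \left(-5\right) = - 5 k - 5 k^{2}$)
$s{\left(b \right)} = 0$ ($s{\left(b \right)} = \frac{\left(-5\right) \left(-1\right) \left(1 - 1\right)}{3} = \frac{\left(-5\right) \left(-1\right) 0}{3} = \frac{1}{3} \cdot 0 = 0$)
$w = 0$
$d{\left(Y \right)} = 6 - \left(5 + Y^{2}\right)^{2}$ ($d{\left(Y \right)} = 6 - \left(Y^{2} + 5\right)^{2} = 6 - \left(5 + Y^{2}\right)^{2}$)
$\left(d{\left(w \right)} + 139\right) 140 = \left(\left(6 - \left(5 + 0^{2}\right)^{2}\right) + 139\right) 140 = \left(\left(6 - \left(5 + 0\right)^{2}\right) + 139\right) 140 = \left(\left(6 - 5^{2}\right) + 139\right) 140 = \left(\left(6 - 25\right) + 139\right) 140 = \left(-19 + 139\right) 140 = 120 \cdot 140 = 16800$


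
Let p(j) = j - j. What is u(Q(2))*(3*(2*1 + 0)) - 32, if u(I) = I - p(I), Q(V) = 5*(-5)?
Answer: -182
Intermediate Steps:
p(j) = 0
Q(V) = -25
u(I) = I (u(I) = I - 1*0 = I + 0 = I)
u(Q(2))*(3*(2*1 + 0)) - 32 = -75*(2*1 + 0) - 32 = -75*(2 + 0) - 32 = -75*2 - 32 = -25*6 - 32 = -150 - 32 = -182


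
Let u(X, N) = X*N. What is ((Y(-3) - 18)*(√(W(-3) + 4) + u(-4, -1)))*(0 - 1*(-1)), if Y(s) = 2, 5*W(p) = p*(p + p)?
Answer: -64 - 16*√190/5 ≈ -108.11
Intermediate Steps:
W(p) = 2*p²/5 (W(p) = (p*(p + p))/5 = (p*(2*p))/5 = (2*p²)/5 = 2*p²/5)
u(X, N) = N*X
((Y(-3) - 18)*(√(W(-3) + 4) + u(-4, -1)))*(0 - 1*(-1)) = ((2 - 18)*(√((⅖)*(-3)² + 4) - 1*(-4)))*(0 - 1*(-1)) = (-16*(√((⅖)*9 + 4) + 4))*(0 + 1) = -16*(√(18/5 + 4) + 4)*1 = -16*(√(38/5) + 4)*1 = -16*(√190/5 + 4)*1 = -16*(4 + √190/5)*1 = (-64 - 16*√190/5)*1 = -64 - 16*√190/5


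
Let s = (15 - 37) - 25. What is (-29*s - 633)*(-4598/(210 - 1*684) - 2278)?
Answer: -392438510/237 ≈ -1.6559e+6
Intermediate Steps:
s = -47 (s = -22 - 25 = -47)
(-29*s - 633)*(-4598/(210 - 1*684) - 2278) = (-29*(-47) - 633)*(-4598/(210 - 1*684) - 2278) = (1363 - 633)*(-4598/(210 - 684) - 2278) = 730*(-4598/(-474) - 2278) = 730*(-4598*(-1/474) - 2278) = 730*(2299/237 - 2278) = 730*(-537587/237) = -392438510/237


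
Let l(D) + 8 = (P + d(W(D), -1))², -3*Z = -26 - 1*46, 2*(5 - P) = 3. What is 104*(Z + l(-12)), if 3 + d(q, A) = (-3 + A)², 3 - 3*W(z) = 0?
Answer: 29978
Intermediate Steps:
P = 7/2 (P = 5 - ½*3 = 5 - 3/2 = 7/2 ≈ 3.5000)
W(z) = 1 (W(z) = 1 - ⅓*0 = 1 + 0 = 1)
d(q, A) = -3 + (-3 + A)²
Z = 24 (Z = -(-26 - 1*46)/3 = -(-26 - 46)/3 = -⅓*(-72) = 24)
l(D) = 1057/4 (l(D) = -8 + (7/2 + (-3 + (-3 - 1)²))² = -8 + (7/2 + (-3 + (-4)²))² = -8 + (7/2 + (-3 + 16))² = -8 + (7/2 + 13)² = -8 + (33/2)² = -8 + 1089/4 = 1057/4)
104*(Z + l(-12)) = 104*(24 + 1057/4) = 104*(1153/4) = 29978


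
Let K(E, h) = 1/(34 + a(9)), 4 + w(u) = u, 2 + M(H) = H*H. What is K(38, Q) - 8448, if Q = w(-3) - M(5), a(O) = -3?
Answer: -261887/31 ≈ -8448.0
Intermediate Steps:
M(H) = -2 + H² (M(H) = -2 + H*H = -2 + H²)
w(u) = -4 + u
Q = -30 (Q = (-4 - 3) - (-2 + 5²) = -7 - (-2 + 25) = -7 - 1*23 = -7 - 23 = -30)
K(E, h) = 1/31 (K(E, h) = 1/(34 - 3) = 1/31)
K(38, Q) - 8448 = 1/31 - 8448 = -261887/31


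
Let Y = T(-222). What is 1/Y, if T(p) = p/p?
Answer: 1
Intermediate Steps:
T(p) = 1
Y = 1
1/Y = 1/1 = 1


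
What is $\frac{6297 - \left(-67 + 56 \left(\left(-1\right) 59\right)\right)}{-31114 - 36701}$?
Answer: $- \frac{9668}{67815} \approx -0.14256$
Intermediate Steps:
$\frac{6297 - \left(-67 + 56 \left(\left(-1\right) 59\right)\right)}{-31114 - 36701} = \frac{6297 + \left(67 - -3304\right)}{-67815} = \left(6297 + \left(67 + 3304\right)\right) \left(- \frac{1}{67815}\right) = \left(6297 + 3371\right) \left(- \frac{1}{67815}\right) = 9668 \left(- \frac{1}{67815}\right) = - \frac{9668}{67815}$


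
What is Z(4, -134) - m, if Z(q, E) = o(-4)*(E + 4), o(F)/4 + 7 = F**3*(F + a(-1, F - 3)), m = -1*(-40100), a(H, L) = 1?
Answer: -136300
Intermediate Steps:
m = 40100
o(F) = -28 + 4*F**3*(1 + F) (o(F) = -28 + 4*(F**3*(F + 1)) = -28 + 4*(F**3*(1 + F)) = -28 + 4*F**3*(1 + F))
Z(q, E) = 2960 + 740*E (Z(q, E) = (-28 + 4*(-4)**3 + 4*(-4)**4)*(E + 4) = (-28 + 4*(-64) + 4*256)*(4 + E) = (-28 - 256 + 1024)*(4 + E) = 740*(4 + E) = 2960 + 740*E)
Z(4, -134) - m = (2960 + 740*(-134)) - 1*40100 = (2960 - 99160) - 40100 = -96200 - 40100 = -136300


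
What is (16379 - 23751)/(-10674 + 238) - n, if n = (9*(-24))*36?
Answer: 20289427/2609 ≈ 7776.7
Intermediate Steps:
n = -7776 (n = -216*36 = -7776)
(16379 - 23751)/(-10674 + 238) - n = (16379 - 23751)/(-10674 + 238) - 1*(-7776) = -7372/(-10436) + 7776 = -7372*(-1/10436) + 7776 = 1843/2609 + 7776 = 20289427/2609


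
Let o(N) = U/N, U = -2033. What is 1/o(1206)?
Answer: -1206/2033 ≈ -0.59321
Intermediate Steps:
o(N) = -2033/N
1/o(1206) = 1/(-2033/1206) = -1206/2033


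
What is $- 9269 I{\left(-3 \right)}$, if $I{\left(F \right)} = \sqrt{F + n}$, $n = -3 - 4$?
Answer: $- 9269 i \sqrt{10} \approx - 29311.0 i$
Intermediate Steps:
$n = -7$
$I{\left(F \right)} = \sqrt{-7 + F}$ ($I{\left(F \right)} = \sqrt{F - 7} = \sqrt{-7 + F}$)
$- 9269 I{\left(-3 \right)} = - 9269 \sqrt{-7 - 3} = - 9269 \sqrt{-10} = - 9269 i \sqrt{10}$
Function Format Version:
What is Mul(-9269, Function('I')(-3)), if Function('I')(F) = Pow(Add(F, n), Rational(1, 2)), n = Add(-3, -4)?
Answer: Mul(-9269, I, Pow(10, Rational(1, 2))) ≈ Mul(-29311., I)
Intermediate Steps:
n = -7
Function('I')(F) = Pow(Add(-7, F), Rational(1, 2)) (Function('I')(F) = Pow(Add(F, -7), Rational(1, 2)) = Pow(Add(-7, F), Rational(1, 2)))
Mul(-9269, Function('I')(-3)) = Mul(-9269, Pow(Add(-7, -3), Rational(1, 2))) = Mul(-9269, Pow(-10, Rational(1, 2))) = Mul(-9269, Mul(I, Pow(10, Rational(1, 2)))) = Mul(-9269, I, Pow(10, Rational(1, 2)))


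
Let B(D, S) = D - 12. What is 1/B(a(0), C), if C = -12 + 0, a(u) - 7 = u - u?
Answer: -⅕ ≈ -0.20000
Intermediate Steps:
a(u) = 7 (a(u) = 7 + (u - u) = 7 + 0 = 7)
C = -12
B(D, S) = -12 + D
1/B(a(0), C) = 1/(-12 + 7) = 1/(-5) = -⅕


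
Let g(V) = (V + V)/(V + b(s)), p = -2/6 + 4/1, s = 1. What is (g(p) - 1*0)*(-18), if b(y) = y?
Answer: -198/7 ≈ -28.286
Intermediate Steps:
p = 11/3 (p = -2*1/6 + 4*1 = -1/3 + 4 = 11/3 ≈ 3.6667)
g(V) = 2*V/(1 + V) (g(V) = (V + V)/(V + 1) = (2*V)/(1 + V) = 2*V/(1 + V))
(g(p) - 1*0)*(-18) = (2*(11/3)/(1 + 11/3) - 1*0)*(-18) = (2*(11/3)/(14/3) + 0)*(-18) = (2*(11/3)*(3/14) + 0)*(-18) = (11/7 + 0)*(-18) = (11/7)*(-18) = -198/7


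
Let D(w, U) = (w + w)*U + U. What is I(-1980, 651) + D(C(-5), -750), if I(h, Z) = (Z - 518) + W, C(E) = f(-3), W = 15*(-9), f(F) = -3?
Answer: 3748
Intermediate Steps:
W = -135
C(E) = -3
D(w, U) = U + 2*U*w (D(w, U) = (2*w)*U + U = 2*U*w + U = U + 2*U*w)
I(h, Z) = -653 + Z (I(h, Z) = (Z - 518) - 135 = (-518 + Z) - 135 = -653 + Z)
I(-1980, 651) + D(C(-5), -750) = (-653 + 651) - 750*(1 + 2*(-3)) = -2 - 750*(1 - 6) = -2 - 750*(-5) = -2 + 3750 = 3748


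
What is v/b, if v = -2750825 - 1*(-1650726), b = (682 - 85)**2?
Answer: -1100099/356409 ≈ -3.0866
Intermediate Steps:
b = 356409 (b = 597**2 = 356409)
v = -1100099 (v = -2750825 + 1650726 = -1100099)
v/b = -1100099/356409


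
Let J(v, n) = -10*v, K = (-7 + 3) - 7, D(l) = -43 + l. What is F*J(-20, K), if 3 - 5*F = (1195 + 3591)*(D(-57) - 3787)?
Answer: 744127400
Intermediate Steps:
F = 3720637 (F = 3/5 - (1195 + 3591)*((-43 - 57) - 3787)/5 = 3/5 - 4786*(-100 - 3787)/5 = 3/5 - 4786*(-3887)/5 = 3/5 - 1/5*(-18603182) = 3/5 + 18603182/5 = 3720637)
K = -11 (K = -4 - 7 = -11)
F*J(-20, K) = 3720637*(-10*(-20)) = 3720637*200 = 744127400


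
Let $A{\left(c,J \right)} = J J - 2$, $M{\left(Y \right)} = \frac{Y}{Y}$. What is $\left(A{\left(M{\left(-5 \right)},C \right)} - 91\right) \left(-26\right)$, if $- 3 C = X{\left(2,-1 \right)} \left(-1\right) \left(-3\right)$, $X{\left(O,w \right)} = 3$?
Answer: $2184$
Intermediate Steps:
$C = -3$ ($C = - \frac{3 \left(-1\right) \left(-3\right)}{3} = - \frac{\left(-3\right) \left(-3\right)}{3} = \left(- \frac{1}{3}\right) 9 = -3$)
$M{\left(Y \right)} = 1$
$A{\left(c,J \right)} = -2 + J^{2}$ ($A{\left(c,J \right)} = J^{2} - 2 = -2 + J^{2}$)
$\left(A{\left(M{\left(-5 \right)},C \right)} - 91\right) \left(-26\right) = \left(\left(-2 + \left(-3\right)^{2}\right) - 91\right) \left(-26\right) = \left(\left(-2 + 9\right) - 91\right) \left(-26\right) = \left(7 - 91\right) \left(-26\right) = \left(-84\right) \left(-26\right) = 2184$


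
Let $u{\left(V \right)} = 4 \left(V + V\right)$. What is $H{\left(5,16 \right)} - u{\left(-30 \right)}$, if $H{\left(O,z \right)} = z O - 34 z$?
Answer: $-224$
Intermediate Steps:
$u{\left(V \right)} = 8 V$ ($u{\left(V \right)} = 4 \cdot 2 V = 8 V$)
$H{\left(O,z \right)} = - 34 z + O z$ ($H{\left(O,z \right)} = O z - 34 z = - 34 z + O z$)
$H{\left(5,16 \right)} - u{\left(-30 \right)} = 16 \left(-34 + 5\right) - 8 \left(-30\right) = 16 \left(-29\right) - -240 = -464 + 240 = -224$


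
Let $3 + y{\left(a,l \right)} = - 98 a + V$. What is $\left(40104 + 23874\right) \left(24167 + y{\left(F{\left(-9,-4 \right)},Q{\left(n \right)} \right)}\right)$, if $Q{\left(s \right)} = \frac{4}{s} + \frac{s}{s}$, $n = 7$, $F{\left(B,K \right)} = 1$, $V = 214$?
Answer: $1553385840$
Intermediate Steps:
$Q{\left(s \right)} = 1 + \frac{4}{s}$ ($Q{\left(s \right)} = \frac{4}{s} + 1 = 1 + \frac{4}{s}$)
$y{\left(a,l \right)} = 211 - 98 a$ ($y{\left(a,l \right)} = -3 - \left(-214 + 98 a\right) = 211 - 98 a$)
$\left(40104 + 23874\right) \left(24167 + y{\left(F{\left(-9,-4 \right)},Q{\left(n \right)} \right)}\right) = \left(40104 + 23874\right) \left(24167 + \left(211 - 98\right)\right) = 63978 \left(24167 + \left(211 - 98\right)\right) = 63978 \left(24167 + 113\right) = 63978 \cdot 24280 = 1553385840$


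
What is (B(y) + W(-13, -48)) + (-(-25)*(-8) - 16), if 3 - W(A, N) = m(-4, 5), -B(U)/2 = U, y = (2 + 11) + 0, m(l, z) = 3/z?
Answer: -1198/5 ≈ -239.60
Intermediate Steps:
y = 13 (y = 13 + 0 = 13)
B(U) = -2*U
W(A, N) = 12/5 (W(A, N) = 3 - 3/5 = 12/5)
(B(y) + W(-13, -48)) + (-(-25)*(-8) - 16) = (-2*13 + 12/5) + (-(-25)*(-8) - 16) = (-26 + 12/5) + (-25*8 - 16) = -118/5 + (-200 - 16) = -118/5 - 216 = -1198/5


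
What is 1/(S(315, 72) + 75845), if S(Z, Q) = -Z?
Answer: 1/75530 ≈ 1.3240e-5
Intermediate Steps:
1/(S(315, 72) + 75845) = 1/(-1*315 + 75845) = 1/(-315 + 75845) = 1/75530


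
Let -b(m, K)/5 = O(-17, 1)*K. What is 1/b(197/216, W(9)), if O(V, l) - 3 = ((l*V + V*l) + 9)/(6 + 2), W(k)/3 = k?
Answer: 8/135 ≈ 0.059259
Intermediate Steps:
W(k) = 3*k
O(V, l) = 33/8 + V*l/4 (O(V, l) = 3 + ((l*V + V*l) + 9)/(6 + 2) = 3 + ((V*l + V*l) + 9)/8 = 3 + (2*V*l + 9)*(⅛) = 3 + (9 + 2*V*l)*(⅛) = 3 + (9/8 + V*l/4) = 33/8 + V*l/4)
b(m, K) = 5*K/8 (b(m, K) = -5*(33/8 + (¼)*(-17)*1)*K = -5*(33/8 - 17/4)*K = -(-5)*K/8 = 5*K/8)
1/b(197/216, W(9)) = 1/(5*(3*9)/8) = 1/((5/8)*27) = 1/(135/8) = 8/135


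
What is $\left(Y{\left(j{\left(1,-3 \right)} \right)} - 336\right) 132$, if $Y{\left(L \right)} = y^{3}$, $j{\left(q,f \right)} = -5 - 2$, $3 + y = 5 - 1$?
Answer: $-44220$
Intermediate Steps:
$y = 1$ ($y = -3 + \left(5 - 1\right) = -3 + 4 = 1$)
$j{\left(q,f \right)} = -7$
$Y{\left(L \right)} = 1$ ($Y{\left(L \right)} = 1^{3} = 1$)
$\left(Y{\left(j{\left(1,-3 \right)} \right)} - 336\right) 132 = \left(1 - 336\right) 132 = \left(-335\right) 132 = -44220$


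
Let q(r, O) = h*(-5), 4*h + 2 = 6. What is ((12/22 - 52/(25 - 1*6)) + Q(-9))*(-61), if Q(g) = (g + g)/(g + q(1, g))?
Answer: 80825/1463 ≈ 55.246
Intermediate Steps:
h = 1 (h = -½ + (¼)*6 = -½ + 3/2 = 1)
q(r, O) = -5 (q(r, O) = 1*(-5) = -5)
Q(g) = 2*g/(-5 + g) (Q(g) = (g + g)/(g - 5) = (2*g)/(-5 + g) = 2*g/(-5 + g))
((12/22 - 52/(25 - 1*6)) + Q(-9))*(-61) = ((12/22 - 52/(25 - 1*6)) + 2*(-9)/(-5 - 9))*(-61) = ((12*(1/22) - 52/(25 - 6)) + 2*(-9)/(-14))*(-61) = ((6/11 - 52/19) + 2*(-9)*(-1/14))*(-61) = ((6/11 - 52*1/19) + 9/7)*(-61) = ((6/11 - 52/19) + 9/7)*(-61) = (-458/209 + 9/7)*(-61) = -1325/1463*(-61) = 80825/1463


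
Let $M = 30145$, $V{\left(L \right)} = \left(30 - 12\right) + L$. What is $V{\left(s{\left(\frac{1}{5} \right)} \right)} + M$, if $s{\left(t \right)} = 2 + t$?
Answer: $\frac{150826}{5} \approx 30165.0$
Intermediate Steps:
$V{\left(L \right)} = 18 + L$
$V{\left(s{\left(\frac{1}{5} \right)} \right)} + M = \left(18 + \left(2 + \frac{1}{5}\right)\right) + 30145 = \left(18 + \frac{11}{5}\right) + 30145 = \frac{101}{5} + 30145 = \frac{150826}{5}$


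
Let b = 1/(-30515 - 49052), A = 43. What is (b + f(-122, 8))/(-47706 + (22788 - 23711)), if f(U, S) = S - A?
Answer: 2784846/3869263643 ≈ 0.00071974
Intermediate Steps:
f(U, S) = -43 + S (f(U, S) = S - 1*43 = S - 43 = -43 + S)
b = -1/79567 (b = 1/(-79567) = -1/79567 ≈ -1.2568e-5)
(b + f(-122, 8))/(-47706 + (22788 - 23711)) = (-1/79567 + (-43 + 8))/(-47706 + (22788 - 23711)) = (-1/79567 - 35)/(-47706 - 923) = -2784846/79567/(-48629) = -2784846/79567*(-1/48629) = 2784846/3869263643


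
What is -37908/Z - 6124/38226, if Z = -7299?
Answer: 78020674/15500643 ≈ 5.0334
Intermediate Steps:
-37908/Z - 6124/38226 = -37908/(-7299) - 6124/38226 = -37908*(-1/7299) - 6124*1/38226 = 4212/811 - 3062/19113 = 78020674/15500643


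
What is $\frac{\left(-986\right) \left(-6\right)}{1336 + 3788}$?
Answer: $\frac{493}{427} \approx 1.1546$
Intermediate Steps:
$\frac{\left(-986\right) \left(-6\right)}{1336 + 3788} = \frac{5916}{5124} = 5916 \cdot \frac{1}{5124} = \frac{493}{427}$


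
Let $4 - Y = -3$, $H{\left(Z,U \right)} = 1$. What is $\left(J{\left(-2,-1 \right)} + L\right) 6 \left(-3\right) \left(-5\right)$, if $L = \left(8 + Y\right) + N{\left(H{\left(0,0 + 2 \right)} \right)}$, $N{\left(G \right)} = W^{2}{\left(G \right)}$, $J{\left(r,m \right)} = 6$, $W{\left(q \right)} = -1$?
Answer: $1980$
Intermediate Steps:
$N{\left(G \right)} = 1$ ($N{\left(G \right)} = \left(-1\right)^{2} = 1$)
$Y = 7$ ($Y = 4 - -3 = 4 + 3 = 7$)
$L = 16$ ($L = \left(8 + 7\right) + 1 = 15 + 1 = 16$)
$\left(J{\left(-2,-1 \right)} + L\right) 6 \left(-3\right) \left(-5\right) = \left(6 + 16\right) 6 \left(-3\right) \left(-5\right) = 22 \left(\left(-18\right) \left(-5\right)\right) = 22 \cdot 90 = 1980$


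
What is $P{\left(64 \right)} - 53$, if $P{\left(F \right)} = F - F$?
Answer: $-53$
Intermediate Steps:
$P{\left(F \right)} = 0$
$P{\left(64 \right)} - 53 = 0 - 53 = -53$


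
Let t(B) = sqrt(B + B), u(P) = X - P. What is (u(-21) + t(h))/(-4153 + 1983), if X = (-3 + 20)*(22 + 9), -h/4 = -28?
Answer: -274/1085 - 2*sqrt(14)/1085 ≈ -0.25943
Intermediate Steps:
h = 112 (h = -4*(-28) = 112)
X = 527 (X = 17*31 = 527)
u(P) = 527 - P
t(B) = sqrt(2)*sqrt(B) (t(B) = sqrt(2*B) = sqrt(2)*sqrt(B))
(u(-21) + t(h))/(-4153 + 1983) = ((527 - 1*(-21)) + sqrt(2)*sqrt(112))/(-4153 + 1983) = ((527 + 21) + sqrt(2)*(4*sqrt(7)))/(-2170) = (548 + 4*sqrt(14))*(-1/2170) = -274/1085 - 2*sqrt(14)/1085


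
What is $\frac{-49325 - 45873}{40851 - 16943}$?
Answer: $- \frac{47599}{11954} \approx -3.9818$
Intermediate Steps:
$\frac{-49325 - 45873}{40851 - 16943} = - \frac{95198}{23908} = \left(-95198\right) \frac{1}{23908} = - \frac{47599}{11954}$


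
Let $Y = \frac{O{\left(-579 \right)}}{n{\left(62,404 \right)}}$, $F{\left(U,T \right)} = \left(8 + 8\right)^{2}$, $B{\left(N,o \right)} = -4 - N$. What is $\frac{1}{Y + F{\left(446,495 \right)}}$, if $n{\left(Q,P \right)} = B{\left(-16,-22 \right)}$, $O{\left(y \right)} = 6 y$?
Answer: $- \frac{2}{67} \approx -0.029851$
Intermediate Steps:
$n{\left(Q,P \right)} = 12$ ($n{\left(Q,P \right)} = -4 - -16 = -4 + 16 = 12$)
$F{\left(U,T \right)} = 256$ ($F{\left(U,T \right)} = 16^{2} = 256$)
$Y = - \frac{579}{2}$ ($Y = \frac{6 \left(-579\right)}{12} = \left(-3474\right) \frac{1}{12} = - \frac{579}{2} \approx -289.5$)
$\frac{1}{Y + F{\left(446,495 \right)}} = \frac{1}{- \frac{579}{2} + 256} = \frac{1}{- \frac{67}{2}} = - \frac{2}{67}$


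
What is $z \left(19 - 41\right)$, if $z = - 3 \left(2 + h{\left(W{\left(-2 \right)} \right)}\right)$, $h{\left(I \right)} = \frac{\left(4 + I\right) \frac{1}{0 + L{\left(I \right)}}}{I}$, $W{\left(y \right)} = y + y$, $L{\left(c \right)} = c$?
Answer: $132$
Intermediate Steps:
$W{\left(y \right)} = 2 y$
$h{\left(I \right)} = \frac{4 + I}{I^{2}}$ ($h{\left(I \right)} = \frac{\left(4 + I\right) \frac{1}{0 + I}}{I} = \frac{\left(4 + I\right) \frac{1}{I}}{I} = \frac{\frac{1}{I} \left(4 + I\right)}{I} = \frac{4 + I}{I^{2}}$)
$z = -6$ ($z = - 3 \left(2 + \frac{4 + 2 \left(-2\right)}{16}\right) = - 3 \left(2 + \frac{4 - 4}{16}\right) = - 3 \left(2 + \frac{1}{16} \cdot 0\right) = - 3 \left(2 + 0\right) = \left(-3\right) 2 = -6$)
$z \left(19 - 41\right) = - 6 \left(19 - 41\right) = \left(-6\right) \left(-22\right) = 132$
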